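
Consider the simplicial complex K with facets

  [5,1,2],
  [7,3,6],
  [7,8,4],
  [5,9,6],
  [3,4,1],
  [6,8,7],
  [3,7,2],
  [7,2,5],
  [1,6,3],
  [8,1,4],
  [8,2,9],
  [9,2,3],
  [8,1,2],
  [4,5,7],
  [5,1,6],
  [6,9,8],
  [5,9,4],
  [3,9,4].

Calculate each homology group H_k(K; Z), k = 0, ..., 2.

H_0 = Z,  H_1 = Z^2,  H_2 = Z.

Take the total order 1 < 2 < 3 < 4 < 5 < 6 < 7 < 8 < 9 on the vertex set. Then K (dimension 2) consists of the simplices:

  0-simplices (9): [1], [2], [3], [4], [5], [6], [7], [8], [9]
  1-simplices (27): (27 of them)
  2-simplices (18): [1,2,5], [1,2,8], [1,3,4], [1,3,6], [1,4,8], [1,5,6], [2,3,7], [2,3,9], [2,5,7], [2,8,9], [3,4,9], [3,6,7], [4,5,7], [4,5,9], [4,7,8], [5,6,9], [6,7,8], [6,8,9]

Hence C_0 ≅ Z^9, C_1 ≅ Z^27, C_2 ≅ Z^18.

The boundary map ∂_1: C_1 → C_0 sends each edge [p,q] (with p < q) to q − p. For instance
  ∂[3,7] = [7] − [3].
This gives a 9×27 integer matrix of rank 8; reducing to Smith normal form yields diagonal entries (1,1,1,1,1,1,1,1).

The boundary map ∂_2: C_2 → C_1 sends each 2-simplex [p,q,r] to [q,r] − [p,r] + [p,q]. For instance
  ∂[2,3,9] = [3,9] − [2,9] + [2,3],
  ∂[1,2,5] = [2,5] − [1,5] + [1,2].
This gives a 27×18 integer matrix of rank 17; reducing to Smith normal form yields diagonal entries (1,1,1,1,1,1,1,1,1,1,1,1,1,1,1,1,1).

From H_k ≅ ker(∂_k) / im(∂_{k+1}) we obtain:

  H_0: rank C_0 − rank ∂_1 = 9 − 8 = 1, and the invariant factors of ∂_1 are all 1, so H_0 ≅ Z.
  H_1: rank ker ∂_1 − rank ∂_2 = (27 − 8) − 17 = 2, and the invariant factors of ∂_2 are all 1, so H_1 ≅ Z^2.
  H_2: rank ker ∂_2 − rank ∂_3 = (18 − 17) − 0 = 1, and there is no ∂_3, so H_2 ≅ Z.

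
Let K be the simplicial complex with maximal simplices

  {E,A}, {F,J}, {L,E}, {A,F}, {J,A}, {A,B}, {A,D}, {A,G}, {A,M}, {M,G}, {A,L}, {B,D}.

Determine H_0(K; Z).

We work with the vertex ordering A < B < D < E < F < G < J < L < M. The simplices of K, each written with vertices in increasing order, are:

  0-simplices (9): A, B, D, E, F, G, J, L, M
  1-simplices (12): AB, AD, AE, AF, AG, AJ, AL, AM, BD, EL, FJ, GM

Hence C_0 ≅ Z^9, C_1 ≅ Z^12.

Boundary ∂_1: C_1 → C_0 is given by ∂[p,q] = [q] − [p].
The 9×12 boundary matrix has rank 8 and Smith normal form diag(1,1,1,1,1,1,1,1).

From H_k ≅ ker(∂_k) / im(∂_{k+1}) we obtain:

  H_0: rank C_0 − rank ∂_1 = 9 − 8 = 1, and the invariant factors of ∂_1 are all 1, so H_0 ≅ Z.

(K is a triangulation of a wedge of 4 circles.)

H_0 = Z.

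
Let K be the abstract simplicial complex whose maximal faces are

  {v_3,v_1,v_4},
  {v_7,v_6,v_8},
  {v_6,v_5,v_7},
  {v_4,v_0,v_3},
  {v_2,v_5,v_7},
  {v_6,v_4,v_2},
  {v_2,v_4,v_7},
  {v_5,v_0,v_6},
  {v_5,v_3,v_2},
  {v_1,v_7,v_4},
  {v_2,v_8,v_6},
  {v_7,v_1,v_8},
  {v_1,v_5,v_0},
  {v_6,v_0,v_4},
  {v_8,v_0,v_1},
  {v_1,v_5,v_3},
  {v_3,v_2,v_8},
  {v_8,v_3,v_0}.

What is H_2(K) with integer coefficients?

H_2 = 0.

We work with the vertex ordering v_0 < v_1 < v_2 < v_3 < v_4 < v_5 < v_6 < v_7 < v_8. The simplices of K, each written with vertices in increasing order, are:

  0-simplices (9): [v_0], [v_1], [v_2], [v_3], [v_4], [v_5], [v_6], [v_7], [v_8]
  1-simplices (27): (27 of them)
  2-simplices (18): (18 of them)

Hence C_0 ≅ Z^9, C_1 ≅ Z^27, C_2 ≅ Z^18.

Boundary ∂_1: C_1 → C_0 maps an edge to its endpoints' difference, ∂[p,q] = q − p.
As a 9×27 matrix over Z this has rank 8, with invariant factors (1,1,1,1,1,1,1,1).

∂_2: C_2 → C_1 acts by ∂[p,q,r] = [q,r] − [p,r] + [p,q]. For instance
  ∂[v_0,v_3,v_8] = [v_3,v_8] − [v_0,v_8] + [v_0,v_3],
  ∂[v_2,v_3,v_5] = [v_3,v_5] − [v_2,v_5] + [v_2,v_3].
The 27×18 boundary matrix has rank 18 and Smith normal form diag(1,1,1,1,1,1,1,1,1,1,1,1,1,1,1,1,1,2).

Now H_k = ker ∂_k / im ∂_{k+1}, so:

  H_2: rank ker ∂_2 − rank ∂_3 = (18 − 18) − 0 = 0, and there is no ∂_3, so H_2 = 0.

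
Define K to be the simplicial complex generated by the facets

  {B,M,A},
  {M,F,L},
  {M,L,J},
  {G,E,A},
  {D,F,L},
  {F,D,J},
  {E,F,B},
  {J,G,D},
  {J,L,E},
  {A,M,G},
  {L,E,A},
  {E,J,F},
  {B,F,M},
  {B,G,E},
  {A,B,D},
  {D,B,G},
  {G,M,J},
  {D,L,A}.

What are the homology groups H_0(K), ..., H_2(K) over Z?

H_0 = Z,  H_1 = Z ⊕ Z/2Z,  H_2 = 0.

Fix the vertex order A < B < D < E < F < G < J < L < M and write every simplex with vertices in increasing order. Then dim K = 2 and the simplices of K are:

  0-simplices (9): A, B, D, E, F, G, J, L, M
  1-simplices (27): AB, AD, AE, AG, AL, AM, BD, BE, BF, BG, BM, DF, DG, DJ, DL, EF, EG, EJ, EL, FJ, FL, FM, GJ, GM, JL, JM, LM
  2-simplices (18): ABD, ABM, ADL, AEG, AEL, AGM, BDG, BEF, BEG, BFM, DFJ, DFL, DGJ, EFJ, EJL, FLM, GJM, JLM

so the chain groups are C_0 ≅ Z^9, C_1 ≅ Z^27, C_2 ≅ Z^18.

∂_1: C_1 → C_0 sends each edge [p,q] (with p < q) to q − p. For instance
  ∂AL = L − A.
This gives a 9×27 integer matrix of rank 8; reducing to Smith normal form yields diagonal entries (1,1,1,1,1,1,1,1).

Boundary ∂_2: C_2 → C_1 acts by ∂[p,q,r] = [q,r] − [p,r] + [p,q]. For instance
  ∂ADL = DL − AL + AD,
  ∂DFL = FL − DL + DF.
As a 27×18 matrix over Z this has rank 18, with invariant factors (1,1,1,1,1,1,1,1,1,1,1,1,1,1,1,1,1,2).

Reading off H_k = ker ∂_k / im ∂_{k+1}:

  H_0: rank C_0 − rank ∂_1 = 9 − 8 = 1, and the invariant factors of ∂_1 are all 1, so H_0 ≅ Z.
  H_1: rank ker ∂_1 − rank ∂_2 = (27 − 8) − 18 = 1, and ∂_2 has invariant factor 2 > 1, so H_1 ≅ Z ⊕ Z/2Z.
  H_2: rank ker ∂_2 − rank ∂_3 = (18 − 18) − 0 = 0, and there is no ∂_3, so H_2 ≅ 0.

As a check, the Euler characteristic is 9 − 27 + 18 = 0, which agrees with 1 − 1 + 0 = 0.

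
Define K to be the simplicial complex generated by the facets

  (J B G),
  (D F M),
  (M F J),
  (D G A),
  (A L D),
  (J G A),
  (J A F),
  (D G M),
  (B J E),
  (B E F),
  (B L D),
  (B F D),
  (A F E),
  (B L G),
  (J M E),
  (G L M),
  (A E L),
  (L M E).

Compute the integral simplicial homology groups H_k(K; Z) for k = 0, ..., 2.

We work with the vertex ordering A < B < D < E < F < G < J < L < M. The simplices of K, each written with vertices in increasing order, are:

  0-simplices (9): A, B, D, E, F, G, J, L, M
  1-simplices (27): AD, AE, AF, AG, AJ, AL, BD, BE, BF, BG, BJ, BL, DF, DG, DL, DM, EF, EJ, EL, EM, FJ, FM, GJ, GL, GM, JM, LM
  2-simplices (18): ADG, ADL, AEF, AEL, AFJ, AGJ, BDF, BDL, BEF, BEJ, BGJ, BGL, DFM, DGM, EJM, ELM, FJM, GLM

giving chain groups C_0 ≅ Z^9, C_1 ≅ Z^27, C_2 ≅ Z^18.

∂_1: C_1 → C_0 maps an edge to its endpoints' difference, ∂[p,q] = q − p. For instance
  ∂AD = D − A.
The 9×27 boundary matrix has rank 8 and Smith normal form diag(1,1,1,1,1,1,1,1).

∂_2: C_2 → C_1 sends each 2-simplex [p,q,r] to [q,r] − [p,r] + [p,q]. For instance
  ∂GLM = LM − GM + GL,
  ∂EJM = JM − EM + EJ.
The 27×18 boundary matrix has rank 18 and Smith normal form diag(1,1,1,1,1,1,1,1,1,1,1,1,1,1,1,1,1,2).

From H_k ≅ ker(∂_k) / im(∂_{k+1}) we obtain:

  H_0: rank C_0 − rank ∂_1 = 9 − 8 = 1, and the invariant factors of ∂_1 are all 1, so H_0 ≅ Z.
  H_1: rank ker ∂_1 − rank ∂_2 = (27 − 8) − 18 = 1, and ∂_2 has invariant factor 2 > 1, so H_1 ≅ Z ⊕ Z_2.
  H_2: rank ker ∂_2 − rank ∂_3 = (18 − 18) − 0 = 0, and there is no ∂_3, so H_2 ≅ 0.

H_0 = Z,  H_1 = Z ⊕ Z_2,  H_2 = 0.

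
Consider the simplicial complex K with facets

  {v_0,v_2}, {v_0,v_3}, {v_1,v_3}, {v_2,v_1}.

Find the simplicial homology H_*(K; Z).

Fix the vertex order v_0 < v_1 < v_2 < v_3 and write every simplex with vertices in increasing order. Then dim K = 1 and the simplices of K are:

  0-simplices (4): [v_0], [v_1], [v_2], [v_3]
  1-simplices (4): [v_0,v_2], [v_0,v_3], [v_1,v_2], [v_1,v_3]

so the chain groups are C_0 ≅ Z^4, C_1 ≅ Z^4.

∂_1: C_1 → C_0 sends each edge [p,q] (with p < q) to q − p. For instance
  ∂[v_1,v_2] = [v_2] − [v_1].
The 4×4 boundary matrix has rank 3 and Smith normal form diag(1,1,1).

Reading off H_k = ker ∂_k / im ∂_{k+1}:

  H_0: rank C_0 − rank ∂_1 = 4 − 3 = 1, and the invariant factors of ∂_1 are all 1, so H_0 ≅ Z.
  H_1: rank ker ∂_1 − rank ∂_2 = (4 − 3) − 0 = 1, and there is no ∂_2, so H_1 ≅ Z.

As a check, the Euler characteristic is 4 − 4 = 0, which agrees with 1 − 1 = 0.

H_0 ≅ Z,  H_1 ≅ Z.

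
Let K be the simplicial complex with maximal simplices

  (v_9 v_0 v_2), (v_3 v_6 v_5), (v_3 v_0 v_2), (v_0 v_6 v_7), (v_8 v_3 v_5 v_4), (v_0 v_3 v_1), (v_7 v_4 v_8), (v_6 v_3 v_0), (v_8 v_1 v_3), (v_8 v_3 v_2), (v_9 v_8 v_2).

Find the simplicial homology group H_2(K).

K has 10 vertices, 23 edges, 14 triangles, 1 3-simplex.
rank ∂_2 = 13, rank ∂_3 = 1 ⇒ b_2 = 14 − 13 − 1 = 0; all invariant factors of ∂_3 are 1 so no torsion. So H_2 = 0.

H_2 ≅ 0.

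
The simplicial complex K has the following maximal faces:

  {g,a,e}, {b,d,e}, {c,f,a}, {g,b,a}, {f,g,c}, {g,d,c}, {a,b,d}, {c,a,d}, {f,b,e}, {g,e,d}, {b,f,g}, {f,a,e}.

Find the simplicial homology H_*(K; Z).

H_0 ≅ Z,  H_1 ≅ Z_2,  H_2 = 0.

We work with the vertex ordering a < b < c < d < e < f < g. The simplices of K, each written with vertices in increasing order, are:

  0-simplices (7): a, b, c, d, e, f, g
  1-simplices (18): ab, ac, ad, ae, af, ag, bd, be, bf, bg, cd, cf, cg, de, dg, ef, eg, fg
  2-simplices (12): abd, abg, acd, acf, aef, aeg, bde, bef, bfg, cdg, cfg, deg

so the chain groups are C_0 ≅ Z^7, C_1 ≅ Z^18, C_2 ≅ Z^12.

The boundary map ∂_1: C_1 → C_0 maps an edge to its endpoints' difference, ∂[p,q] = q − p. For instance
  ∂bf = f − b.
This gives a 7×18 integer matrix of rank 6; reducing to Smith normal form yields diagonal entries (1,1,1,1,1,1).

Boundary ∂_2: C_2 → C_1 maps a triangle to the signed sum of its edges. For instance
  ∂bef = ef − bf + be,
  ∂cdg = dg − cg + cd.
The resulting 18×12 matrix has rank 12, and its Smith normal form has invariant factors (1,1,1,1,1,1,1,1,1,1,1,2).

From H_k ≅ ker(∂_k) / im(∂_{k+1}) we obtain:

  H_0: rank C_0 − rank ∂_1 = 7 − 6 = 1, and the invariant factors of ∂_1 are all 1, so H_0 ≅ Z.
  H_1: rank ker ∂_1 − rank ∂_2 = (18 − 6) − 12 = 0, and ∂_2 has invariant factor 2 > 1, so H_1 ≅ Z_2.
  H_2: rank ker ∂_2 − rank ∂_3 = (12 − 12) − 0 = 0, and there is no ∂_3, so H_2 ≅ 0.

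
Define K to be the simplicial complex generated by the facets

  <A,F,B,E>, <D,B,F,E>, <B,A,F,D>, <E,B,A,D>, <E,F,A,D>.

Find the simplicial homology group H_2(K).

Order the vertices as A < B < D < E < F. Listing each simplex with vertices in this order, K has dimension 3 with simplices:

  0-simplices (5): A, B, D, E, F
  1-simplices (10): AB, AD, AE, AF, BD, BE, BF, DE, DF, EF
  2-simplices (10): ABD, ABE, ABF, ADE, ADF, AEF, BDE, BDF, BEF, DEF
  3-simplices (5): ABDE, ABDF, ABEF, ADEF, BDEF

Hence C_0 ≅ Z^5, C_1 ≅ Z^10, C_2 ≅ Z^10, C_3 ≅ Z^5.

∂_1: C_1 → C_0 is given by ∂[p,q] = [q] − [p]. For instance
  ∂AD = D − A.
The resulting 5×10 matrix has rank 4, and its Smith normal form has invariant factors (1,1,1,1).

Boundary ∂_2: C_2 → C_1 maps a triangle to the signed sum of its edges. For instance
  ∂ADE = DE − AE + AD,
  ∂ABD = BD − AD + AB.
The resulting 10×10 matrix has rank 6, and its Smith normal form has invariant factors (1,1,1,1,1,1).

Boundary ∂_3: C_3 → C_2 sends each 3-simplex σ to the alternating sum Σ_i (−1)^i (σ with its i-th vertex removed). For instance
  ∂ABDF = BDF − ADF + ABF − ABD,
  ∂ABEF = BEF − AEF + ABF − ABE.
The 10×5 boundary matrix has rank 4 and Smith normal form diag(1,1,1,1).

Now H_k = ker ∂_k / im ∂_{k+1}, so:

  H_2: rank ker ∂_2 − rank ∂_3 = (10 − 6) − 4 = 0, and the invariant factors of ∂_3 are all 1, so H_2 ≅ 0.

H_2 = 0.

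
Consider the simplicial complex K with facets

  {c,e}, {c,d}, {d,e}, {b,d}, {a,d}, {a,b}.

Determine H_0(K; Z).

H_0 ≅ Z.

Order the vertices as a < b < c < d < e. Listing each simplex with vertices in this order, K has dimension 1 with simplices:

  0-simplices (5): a, b, c, d, e
  1-simplices (6): ab, ad, bd, cd, ce, de

so the chain groups are C_0 ≅ Z^5, C_1 ≅ Z^6.

Boundary ∂_1: C_1 → C_0 maps an edge to its endpoints' difference, ∂[p,q] = q − p. For instance
  ∂bd = d − b.
As a 5×6 matrix over Z this has rank 4, with invariant factors (1,1,1,1).

Reading off H_k = ker ∂_k / im ∂_{k+1}:

  H_0: rank C_0 − rank ∂_1 = 5 − 4 = 1, and the invariant factors of ∂_1 are all 1, so H_0 ≅ Z.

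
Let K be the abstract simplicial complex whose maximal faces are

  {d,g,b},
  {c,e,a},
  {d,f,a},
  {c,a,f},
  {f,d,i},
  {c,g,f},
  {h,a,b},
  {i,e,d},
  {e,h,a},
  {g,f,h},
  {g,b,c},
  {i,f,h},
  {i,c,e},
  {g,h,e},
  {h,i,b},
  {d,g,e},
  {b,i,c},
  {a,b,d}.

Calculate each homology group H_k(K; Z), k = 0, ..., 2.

Order the vertices as a < b < c < d < e < f < g < h < i. Listing each simplex with vertices in this order, K has dimension 2 with simplices:

  0-simplices (9): a, b, c, d, e, f, g, h, i
  1-simplices (27): ab, ac, ad, ae, af, ah, bc, bd, bg, bh, bi, ce, cf, cg, ci, de, df, dg, di, eg, eh, ei, fg, fh, fi, gh, hi
  2-simplices (18): abd, abh, ace, acf, adf, aeh, bcg, bci, bdg, bhi, cei, cfg, deg, dei, dfi, egh, fgh, fhi

so the chain groups are C_0 ≅ Z^9, C_1 ≅ Z^27, C_2 ≅ Z^18.

Boundary ∂_1: C_1 → C_0 is given by ∂[p,q] = [q] − [p]. For instance
  ∂fg = g − f.
The 9×27 boundary matrix has rank 8 and Smith normal form diag(1,1,1,1,1,1,1,1).

∂_2: C_2 → C_1 maps a triangle to the signed sum of its edges. For instance
  ∂abd = bd − ad + ab,
  ∂dfi = fi − di + df.
This gives a 27×18 integer matrix of rank 17; reducing to Smith normal form yields diagonal entries (1,1,1,1,1,1,1,1,1,1,1,1,1,1,1,1,1).

Reading off H_k = ker ∂_k / im ∂_{k+1}:

  H_0: rank C_0 − rank ∂_1 = 9 − 8 = 1, and the invariant factors of ∂_1 are all 1, so H_0 ≅ Z.
  H_1: rank ker ∂_1 − rank ∂_2 = (27 − 8) − 17 = 2, and the invariant factors of ∂_2 are all 1, so H_1 ≅ Z^2.
  H_2: rank ker ∂_2 − rank ∂_3 = (18 − 17) − 0 = 1, and there is no ∂_3, so H_2 ≅ Z.

As a check, the Euler characteristic is 9 − 27 + 18 = 0, which agrees with 1 − 2 + 1 = 0.

H_0 = Z,  H_1 = Z^2,  H_2 = Z.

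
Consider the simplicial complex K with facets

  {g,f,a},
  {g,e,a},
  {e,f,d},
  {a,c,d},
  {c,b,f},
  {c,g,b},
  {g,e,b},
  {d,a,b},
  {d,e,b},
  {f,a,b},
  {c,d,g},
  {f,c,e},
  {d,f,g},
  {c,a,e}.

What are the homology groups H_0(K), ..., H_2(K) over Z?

Fix the vertex order a < b < c < d < e < f < g and write every simplex with vertices in increasing order. Then dim K = 2 and the simplices of K are:

  0-simplices (7): a, b, c, d, e, f, g
  1-simplices (21): ab, ac, ad, ae, af, ag, bc, bd, be, bf, bg, cd, ce, cf, cg, de, df, dg, ef, eg, fg
  2-simplices (14): abd, abf, acd, ace, aeg, afg, bcf, bcg, bde, beg, cdg, cef, def, dfg

so the chain groups are C_0 ≅ Z^7, C_1 ≅ Z^21, C_2 ≅ Z^14.

∂_1: C_1 → C_0 is given by ∂[p,q] = [q] − [p]. For instance
  ∂ce = e − c.
The resulting 7×21 matrix has rank 6, and its Smith normal form has invariant factors (1,1,1,1,1,1).

The boundary map ∂_2: C_2 → C_1 maps a triangle to the signed sum of its edges. For instance
  ∂abf = bf − af + ab,
  ∂beg = eg − bg + be.
The 21×14 boundary matrix has rank 13 and Smith normal form diag(1,1,1,1,1,1,1,1,1,1,1,1,1).

Computing H_k = (kernel of ∂_k) / (image of ∂_{k+1}):

  H_0: rank C_0 − rank ∂_1 = 7 − 6 = 1, and the invariant factors of ∂_1 are all 1, so H_0 = Z.
  H_1: rank ker ∂_1 − rank ∂_2 = (21 − 6) − 13 = 2, and the invariant factors of ∂_2 are all 1, so H_1 = Z^2.
  H_2: rank ker ∂_2 − rank ∂_3 = (14 − 13) − 0 = 1, and there is no ∂_3, so H_2 = Z.

As a check, the Euler characteristic is 7 − 21 + 14 = 0, which agrees with 1 − 2 + 1 = 0.

H_0 = Z,  H_1 = Z^2,  H_2 = Z.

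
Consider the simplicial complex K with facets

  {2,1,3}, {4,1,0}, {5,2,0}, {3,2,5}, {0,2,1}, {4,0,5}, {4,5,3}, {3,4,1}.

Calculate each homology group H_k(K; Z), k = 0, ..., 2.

Fix the vertex order 0 < 1 < 2 < 3 < 4 < 5 and write every simplex with vertices in increasing order. Then dim K = 2 and the simplices of K are:

  0-simplices (6): [0], [1], [2], [3], [4], [5]
  1-simplices (12): [0,1], [0,2], [0,4], [0,5], [1,2], [1,3], [1,4], [2,3], [2,5], [3,4], [3,5], [4,5]
  2-simplices (8): [0,1,2], [0,1,4], [0,2,5], [0,4,5], [1,2,3], [1,3,4], [2,3,5], [3,4,5]

giving chain groups C_0 ≅ Z^6, C_1 ≅ Z^12, C_2 ≅ Z^8.

The boundary map ∂_1: C_1 → C_0 sends each edge [p,q] (with p < q) to q − p. For instance
  ∂[0,2] = [2] − [0].
The 6×12 boundary matrix has rank 5 and Smith normal form diag(1,1,1,1,1).

Boundary ∂_2: C_2 → C_1 sends each 2-simplex [p,q,r] to [q,r] − [p,r] + [p,q]. For instance
  ∂[1,3,4] = [3,4] − [1,4] + [1,3],
  ∂[0,1,2] = [1,2] − [0,2] + [0,1].
The resulting 12×8 matrix has rank 7, and its Smith normal form has invariant factors (1,1,1,1,1,1,1).

Computing H_k = (kernel of ∂_k) / (image of ∂_{k+1}):

  H_0: rank C_0 − rank ∂_1 = 6 − 5 = 1, and the invariant factors of ∂_1 are all 1, so H_0 = Z.
  H_1: rank ker ∂_1 − rank ∂_2 = (12 − 5) − 7 = 0, and the invariant factors of ∂_2 are all 1, so H_1 = 0.
  H_2: rank ker ∂_2 − rank ∂_3 = (8 − 7) − 0 = 1, and there is no ∂_3, so H_2 = Z.

As a check, the Euler characteristic is 6 − 12 + 8 = 2, which agrees with 1 − 0 + 1 = 2.
(K is a triangulation of the 2-sphere S^2.)

H_0 ≅ Z,  H_1 = 0,  H_2 ≅ Z.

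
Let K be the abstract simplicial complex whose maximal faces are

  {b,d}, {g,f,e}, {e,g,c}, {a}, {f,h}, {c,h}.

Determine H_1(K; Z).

H_1 ≅ Z.

Order the vertices as a < b < c < d < e < f < g < h. Listing each simplex with vertices in this order, K has dimension 2 with simplices:

  0-simplices (8): a, b, c, d, e, f, g, h
  1-simplices (8): bd, ce, cg, ch, ef, eg, fg, fh
  2-simplices (2): ceg, efg

Hence C_0 ≅ Z^8, C_1 ≅ Z^8, C_2 ≅ Z^2.

The boundary map ∂_1: C_1 → C_0 is given by ∂[p,q] = [q] − [p]. For instance
  ∂ch = h − c.
The resulting 8×8 matrix has rank 5, and its Smith normal form has invariant factors (1,1,1,1,1).

Boundary ∂_2: C_2 → C_1 acts by ∂[p,q,r] = [q,r] − [p,r] + [p,q]. For instance
  ∂ceg = eg − cg + ce,
  ∂efg = fg − eg + ef.
The resulting 8×2 matrix has rank 2, and its Smith normal form has invariant factors (1,1).

Reading off H_k = ker ∂_k / im ∂_{k+1}:

  H_1: rank ker ∂_1 − rank ∂_2 = (8 − 5) − 2 = 1, and the invariant factors of ∂_2 are all 1, so H_1 ≅ Z.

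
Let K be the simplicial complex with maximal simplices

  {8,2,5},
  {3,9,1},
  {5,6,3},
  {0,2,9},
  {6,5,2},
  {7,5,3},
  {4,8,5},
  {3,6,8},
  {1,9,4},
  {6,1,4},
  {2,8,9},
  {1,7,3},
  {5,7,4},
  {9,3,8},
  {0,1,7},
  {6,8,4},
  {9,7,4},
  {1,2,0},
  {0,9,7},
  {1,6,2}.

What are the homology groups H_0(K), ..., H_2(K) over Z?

H_0 ≅ Z,  H_1 ≅ Z ⊕ Z/2Z,  H_2 = 0.

We work with the vertex ordering 0 < 1 < 2 < 3 < 4 < 5 < 6 < 7 < 8 < 9. The simplices of K, each written with vertices in increasing order, are:

  0-simplices (10): [0], [1], [2], [3], [4], [5], [6], [7], [8], [9]
  1-simplices (30): (30 of them)
  2-simplices (20): (20 of them)

so the chain groups are C_0 ≅ Z^10, C_1 ≅ Z^30, C_2 ≅ Z^20.

The boundary map ∂_1: C_1 → C_0 maps an edge to its endpoints' difference, ∂[p,q] = q − p.
This gives a 10×30 integer matrix of rank 9; reducing to Smith normal form yields diagonal entries (1,1,1,1,1,1,1,1,1).

Boundary ∂_2: C_2 → C_1 acts by ∂[p,q,r] = [q,r] − [p,r] + [p,q]. For instance
  ∂[0,1,7] = [1,7] − [0,7] + [0,1],
  ∂[0,2,9] = [2,9] − [0,9] + [0,2].
This gives a 30×20 integer matrix of rank 20; reducing to Smith normal form yields diagonal entries (1,1,1,1,1,1,1,1,1,1,1,1,1,1,1,1,1,1,1,2).

From H_k ≅ ker(∂_k) / im(∂_{k+1}) we obtain:

  H_0: rank C_0 − rank ∂_1 = 10 − 9 = 1, and the invariant factors of ∂_1 are all 1, so H_0 ≅ Z.
  H_1: rank ker ∂_1 − rank ∂_2 = (30 − 9) − 20 = 1, and ∂_2 has invariant factor 2 > 1, so H_1 ≅ Z ⊕ Z/2Z.
  H_2: rank ker ∂_2 − rank ∂_3 = (20 − 20) − 0 = 0, and there is no ∂_3, so H_2 ≅ 0.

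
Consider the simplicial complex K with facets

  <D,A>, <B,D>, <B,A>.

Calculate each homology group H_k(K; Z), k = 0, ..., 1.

H_0 = Z,  H_1 = Z.

K has 3 vertices, 3 edges.
rank ∂_0 = 0, rank ∂_1 = 2 ⇒ b_0 = 3 − 0 − 2 = 1; all invariant factors of ∂_1 are 1 so no torsion. So H_0 = Z.
rank ∂_1 = 2, rank ∂_2 = 0 ⇒ b_1 = 3 − 2 − 0 = 1. So H_1 = Z.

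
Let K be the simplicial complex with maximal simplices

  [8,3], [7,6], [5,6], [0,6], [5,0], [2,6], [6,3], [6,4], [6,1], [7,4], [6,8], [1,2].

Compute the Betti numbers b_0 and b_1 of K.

We work with the vertex ordering 0 < 1 < 2 < 3 < 4 < 5 < 6 < 7 < 8. The simplices of K, each written with vertices in increasing order, are:

  0-simplices (9): [0], [1], [2], [3], [4], [5], [6], [7], [8]
  1-simplices (12): [0,5], [0,6], [1,2], [1,6], [2,6], [3,6], [3,8], [4,6], [4,7], [5,6], [6,7], [6,8]

Hence C_0 ≅ Z^9, C_1 ≅ Z^12.

∂_1: C_1 → C_0 maps an edge to its endpoints' difference, ∂[p,q] = q − p. For instance
  ∂[6,8] = [8] − [6].
The resulting 9×12 matrix has rank 8, and its Smith normal form has invariant factors (1,1,1,1,1,1,1,1).

From H_k ≅ ker(∂_k) / im(∂_{k+1}) we obtain:

  H_0: rank C_0 − rank ∂_1 = 9 − 8 = 1, and the invariant factors of ∂_1 are all 1, so H_0 ≅ Z.
  H_1: rank ker ∂_1 − rank ∂_2 = (12 − 8) − 0 = 4, and there is no ∂_2, so H_1 ≅ Z^4.

As a check, the Euler characteristic is 9 − 12 = -3, which agrees with 1 − 4 = -3.
(K is a triangulation of a wedge of 4 circles.)

Hence the Betti numbers are b_0 = 1, b_1 = 4.

b_0 = 1, b_1 = 4.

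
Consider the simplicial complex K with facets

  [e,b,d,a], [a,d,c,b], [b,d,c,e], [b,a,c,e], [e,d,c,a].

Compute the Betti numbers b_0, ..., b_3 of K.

Order the vertices as a < b < c < d < e. Listing each simplex with vertices in this order, K has dimension 3 with simplices:

  0-simplices (5): a, b, c, d, e
  1-simplices (10): ab, ac, ad, ae, bc, bd, be, cd, ce, de
  2-simplices (10): abc, abd, abe, acd, ace, ade, bcd, bce, bde, cde
  3-simplices (5): abcd, abce, abde, acde, bcde

Hence C_0 ≅ Z^5, C_1 ≅ Z^10, C_2 ≅ Z^10, C_3 ≅ Z^5.

Boundary ∂_1: C_1 → C_0 maps an edge to its endpoints' difference, ∂[p,q] = q − p. For instance
  ∂ac = c − a.
The 5×10 boundary matrix has rank 4 and Smith normal form diag(1,1,1,1).

∂_2: C_2 → C_1 sends each 2-simplex [p,q,r] to [q,r] − [p,r] + [p,q]. For instance
  ∂bce = ce − be + bc,
  ∂acd = cd − ad + ac.
This gives a 10×10 integer matrix of rank 6; reducing to Smith normal form yields diagonal entries (1,1,1,1,1,1).

The boundary map ∂_3: C_3 → C_2 sends each 3-simplex σ to the alternating sum Σ_i (−1)^i (σ with its i-th vertex removed). For instance
  ∂abde = bde − ade + abe − abd,
  ∂bcde = cde − bde + bce − bcd.
As a 10×5 matrix over Z this has rank 4, with invariant factors (1,1,1,1).

From H_k ≅ ker(∂_k) / im(∂_{k+1}) we obtain:

  H_0: rank C_0 − rank ∂_1 = 5 − 4 = 1, and the invariant factors of ∂_1 are all 1, so H_0 ≅ Z.
  H_1: rank ker ∂_1 − rank ∂_2 = (10 − 4) − 6 = 0, and the invariant factors of ∂_2 are all 1, so H_1 ≅ 0.
  H_2: rank ker ∂_2 − rank ∂_3 = (10 − 6) − 4 = 0, and the invariant factors of ∂_3 are all 1, so H_2 ≅ 0.
  H_3: rank ker ∂_3 − rank ∂_4 = (5 − 4) − 0 = 1, and there is no ∂_4, so H_3 ≅ Z.

Hence the Betti numbers are b_0 = 1, b_1 = 0, b_2 = 0, b_3 = 1.

b_0 = 1, b_1 = 0, b_2 = 0, b_3 = 1.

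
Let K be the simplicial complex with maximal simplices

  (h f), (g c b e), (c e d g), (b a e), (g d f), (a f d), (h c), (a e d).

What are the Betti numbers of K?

b_0 = 1, b_1 = 1, b_2 = 0, b_3 = 0.

Fix the vertex order a < b < c < d < e < f < g < h and write every simplex with vertices in increasing order. Then dim K = 3 and the simplices of K are:

  0-simplices (8): a, b, c, d, e, f, g, h
  1-simplices (17): ab, ad, ae, af, bc, be, bg, cd, ce, cg, ch, de, df, dg, eg, fg, fh
  2-simplices (11): abe, ade, adf, bce, bcg, beg, cde, cdg, ceg, deg, dfg
  3-simplices (2): bceg, cdeg

so the chain groups are C_0 ≅ Z^8, C_1 ≅ Z^17, C_2 ≅ Z^11, C_3 ≅ Z^2.

The boundary map ∂_1: C_1 → C_0 is given by ∂[p,q] = [q] − [p]. For instance
  ∂de = e − d.
The resulting 8×17 matrix has rank 7, and its Smith normal form has invariant factors (1,1,1,1,1,1,1).

The boundary map ∂_2: C_2 → C_1 acts by ∂[p,q,r] = [q,r] − [p,r] + [p,q]. For instance
  ∂dfg = fg − dg + df,
  ∂adf = df − af + ad.
The resulting 17×11 matrix has rank 9, and its Smith normal form has invariant factors (1,1,1,1,1,1,1,1,1).

∂_3: C_3 → C_2 sends each 3-simplex σ to the alternating sum Σ_i (−1)^i (σ with its i-th vertex removed). For instance
  ∂cdeg = deg − ceg + cdg − cde,
  ∂bceg = ceg − beg + bcg − bce.
This gives a 11×2 integer matrix of rank 2; reducing to Smith normal form yields diagonal entries (1,1).

From H_k ≅ ker(∂_k) / im(∂_{k+1}) we obtain:

  H_0: rank C_0 − rank ∂_1 = 8 − 7 = 1, and the invariant factors of ∂_1 are all 1, so H_0 = Z.
  H_1: rank ker ∂_1 − rank ∂_2 = (17 − 7) − 9 = 1, and the invariant factors of ∂_2 are all 1, so H_1 = Z.
  H_2: rank ker ∂_2 − rank ∂_3 = (11 − 9) − 2 = 0, and the invariant factors of ∂_3 are all 1, so H_2 = 0.
  H_3: rank ker ∂_3 − rank ∂_4 = (2 − 2) − 0 = 0, and there is no ∂_4, so H_3 = 0.

Hence the Betti numbers are b_0 = 1, b_1 = 1, b_2 = 0, b_3 = 0.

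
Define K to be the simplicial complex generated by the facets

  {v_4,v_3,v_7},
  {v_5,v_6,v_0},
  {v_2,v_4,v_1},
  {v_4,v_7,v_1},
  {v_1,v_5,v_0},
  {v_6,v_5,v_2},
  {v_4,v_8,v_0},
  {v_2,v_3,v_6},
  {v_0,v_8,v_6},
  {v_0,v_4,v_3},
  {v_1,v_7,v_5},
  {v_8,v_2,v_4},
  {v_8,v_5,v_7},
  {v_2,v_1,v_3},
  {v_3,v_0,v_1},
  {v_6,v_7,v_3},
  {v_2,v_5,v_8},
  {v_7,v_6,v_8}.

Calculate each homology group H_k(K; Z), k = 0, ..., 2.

Order the vertices as v_0 < v_1 < v_2 < v_3 < v_4 < v_5 < v_6 < v_7 < v_8. Listing each simplex with vertices in this order, K has dimension 2 with simplices:

  0-simplices (9): [v_0], [v_1], [v_2], [v_3], [v_4], [v_5], [v_6], [v_7], [v_8]
  1-simplices (27): (27 of them)
  2-simplices (18): (18 of them)

so the chain groups are C_0 ≅ Z^9, C_1 ≅ Z^27, C_2 ≅ Z^18.

The boundary map ∂_1: C_1 → C_0 is given by ∂[p,q] = [q] − [p]. For instance
  ∂[v_5,v_6] = [v_6] − [v_5].
This gives a 9×27 integer matrix of rank 8; reducing to Smith normal form yields diagonal entries (1,1,1,1,1,1,1,1).

Boundary ∂_2: C_2 → C_1 acts by ∂[p,q,r] = [q,r] − [p,r] + [p,q]. For instance
  ∂[v_1,v_5,v_7] = [v_5,v_7] − [v_1,v_7] + [v_1,v_5],
  ∂[v_0,v_4,v_8] = [v_4,v_8] − [v_0,v_8] + [v_0,v_4].
The 27×18 boundary matrix has rank 18 and Smith normal form diag(1,1,1,1,1,1,1,1,1,1,1,1,1,1,1,1,1,2).

Computing H_k = (kernel of ∂_k) / (image of ∂_{k+1}):

  H_0: rank C_0 − rank ∂_1 = 9 − 8 = 1, and the invariant factors of ∂_1 are all 1, so H_0 ≅ Z.
  H_1: rank ker ∂_1 − rank ∂_2 = (27 − 8) − 18 = 1, and ∂_2 has invariant factor 2 > 1, so H_1 ≅ Z ⊕ Z/2Z.
  H_2: rank ker ∂_2 − rank ∂_3 = (18 − 18) − 0 = 0, and there is no ∂_3, so H_2 ≅ 0.

H_0 = Z,  H_1 = Z ⊕ Z/2Z,  H_2 = 0.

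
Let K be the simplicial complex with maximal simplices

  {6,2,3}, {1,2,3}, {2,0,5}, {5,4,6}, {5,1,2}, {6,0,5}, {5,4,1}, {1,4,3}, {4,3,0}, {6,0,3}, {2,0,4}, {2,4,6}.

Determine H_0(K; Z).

Take the total order 0 < 1 < 2 < 3 < 4 < 5 < 6 on the vertex set. Then K (dimension 2) consists of the simplices:

  0-simplices (7): [0], [1], [2], [3], [4], [5], [6]
  1-simplices (18): [0,2], [0,3], [0,4], [0,5], [0,6], [1,2], [1,3], [1,4], [1,5], [2,3], [2,4], [2,5], [2,6], [3,4], [3,6], [4,5], [4,6], [5,6]
  2-simplices (12): [0,2,4], [0,2,5], [0,3,4], [0,3,6], [0,5,6], [1,2,3], [1,2,5], [1,3,4], [1,4,5], [2,3,6], [2,4,6], [4,5,6]

giving chain groups C_0 ≅ Z^7, C_1 ≅ Z^18, C_2 ≅ Z^12.

∂_1: C_1 → C_0 maps an edge to its endpoints' difference, ∂[p,q] = q − p.
The 7×18 boundary matrix has rank 6 and Smith normal form diag(1,1,1,1,1,1).

Boundary ∂_2: C_2 → C_1 acts by ∂[p,q,r] = [q,r] − [p,r] + [p,q]. For instance
  ∂[0,2,5] = [2,5] − [0,5] + [0,2],
  ∂[2,3,6] = [3,6] − [2,6] + [2,3].
As a 18×12 matrix over Z this has rank 12, with invariant factors (1,1,1,1,1,1,1,1,1,1,1,2).

Computing H_k = (kernel of ∂_k) / (image of ∂_{k+1}):

  H_0: rank C_0 − rank ∂_1 = 7 − 6 = 1, and the invariant factors of ∂_1 are all 1, so H_0 ≅ Z.

H_0 = Z.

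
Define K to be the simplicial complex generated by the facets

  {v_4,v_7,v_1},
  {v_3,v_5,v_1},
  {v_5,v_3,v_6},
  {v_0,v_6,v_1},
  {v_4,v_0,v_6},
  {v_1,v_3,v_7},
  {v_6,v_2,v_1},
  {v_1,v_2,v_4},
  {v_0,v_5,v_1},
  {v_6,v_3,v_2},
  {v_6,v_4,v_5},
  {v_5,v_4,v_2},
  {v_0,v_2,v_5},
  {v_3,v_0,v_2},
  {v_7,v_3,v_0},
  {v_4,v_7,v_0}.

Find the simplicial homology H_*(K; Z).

H_0 ≅ Z,  H_1 ≅ Z^2,  H_2 ≅ Z.

Take the total order v_0 < v_1 < v_2 < v_3 < v_4 < v_5 < v_6 < v_7 on the vertex set. Then K (dimension 2) consists of the simplices:

  0-simplices (8): [v_0], [v_1], [v_2], [v_3], [v_4], [v_5], [v_6], [v_7]
  1-simplices (24): (24 of them)
  2-simplices (16): (16 of them)

giving chain groups C_0 ≅ Z^8, C_1 ≅ Z^24, C_2 ≅ Z^16.

The boundary map ∂_1: C_1 → C_0 sends each edge [p,q] (with p < q) to q − p.
The resulting 8×24 matrix has rank 7, and its Smith normal form has invariant factors (1,1,1,1,1,1,1).

Boundary ∂_2: C_2 → C_1 sends each 2-simplex [p,q,r] to [q,r] − [p,r] + [p,q]. For instance
  ∂[v_0,v_2,v_5] = [v_2,v_5] − [v_0,v_5] + [v_0,v_2],
  ∂[v_1,v_4,v_7] = [v_4,v_7] − [v_1,v_7] + [v_1,v_4].
The 24×16 boundary matrix has rank 15 and Smith normal form diag(1,1,1,1,1,1,1,1,1,1,1,1,1,1,1).

Computing H_k = (kernel of ∂_k) / (image of ∂_{k+1}):

  H_0: rank C_0 − rank ∂_1 = 8 − 7 = 1, and the invariant factors of ∂_1 are all 1, so H_0 = Z.
  H_1: rank ker ∂_1 − rank ∂_2 = (24 − 7) − 15 = 2, and the invariant factors of ∂_2 are all 1, so H_1 = Z^2.
  H_2: rank ker ∂_2 − rank ∂_3 = (16 − 15) − 0 = 1, and there is no ∂_3, so H_2 = Z.

As a check, the Euler characteristic is 8 − 24 + 16 = 0, which agrees with 1 − 2 + 1 = 0.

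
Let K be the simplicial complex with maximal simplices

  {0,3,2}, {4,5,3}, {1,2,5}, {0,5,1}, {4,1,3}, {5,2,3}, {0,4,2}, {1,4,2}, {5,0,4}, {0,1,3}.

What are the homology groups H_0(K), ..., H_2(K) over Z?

Fix the vertex order 0 < 1 < 2 < 3 < 4 < 5 and write every simplex with vertices in increasing order. Then dim K = 2 and the simplices of K are:

  0-simplices (6): [0], [1], [2], [3], [4], [5]
  1-simplices (15): [0,1], [0,2], [0,3], [0,4], [0,5], [1,2], [1,3], [1,4], [1,5], [2,3], [2,4], [2,5], [3,4], [3,5], [4,5]
  2-simplices (10): [0,1,3], [0,1,5], [0,2,3], [0,2,4], [0,4,5], [1,2,4], [1,2,5], [1,3,4], [2,3,5], [3,4,5]

so the chain groups are C_0 ≅ Z^6, C_1 ≅ Z^15, C_2 ≅ Z^10.

Boundary ∂_1: C_1 → C_0 maps an edge to its endpoints' difference, ∂[p,q] = q − p.
As a 6×15 matrix over Z this has rank 5, with invariant factors (1,1,1,1,1).

∂_2: C_2 → C_1 acts by ∂[p,q,r] = [q,r] − [p,r] + [p,q]. For instance
  ∂[0,1,3] = [1,3] − [0,3] + [0,1],
  ∂[0,2,3] = [2,3] − [0,3] + [0,2].
As a 15×10 matrix over Z this has rank 10, with invariant factors (1,1,1,1,1,1,1,1,1,2).

Reading off H_k = ker ∂_k / im ∂_{k+1}:

  H_0: rank C_0 − rank ∂_1 = 6 − 5 = 1, and the invariant factors of ∂_1 are all 1, so H_0 = Z.
  H_1: rank ker ∂_1 − rank ∂_2 = (15 − 5) − 10 = 0, and ∂_2 has invariant factor 2 > 1, so H_1 = Z_2.
  H_2: rank ker ∂_2 − rank ∂_3 = (10 − 10) − 0 = 0, and there is no ∂_3, so H_2 = 0.

(K is a triangulation of the real projective plane RP^2.)

H_0 = Z,  H_1 = Z_2,  H_2 = 0.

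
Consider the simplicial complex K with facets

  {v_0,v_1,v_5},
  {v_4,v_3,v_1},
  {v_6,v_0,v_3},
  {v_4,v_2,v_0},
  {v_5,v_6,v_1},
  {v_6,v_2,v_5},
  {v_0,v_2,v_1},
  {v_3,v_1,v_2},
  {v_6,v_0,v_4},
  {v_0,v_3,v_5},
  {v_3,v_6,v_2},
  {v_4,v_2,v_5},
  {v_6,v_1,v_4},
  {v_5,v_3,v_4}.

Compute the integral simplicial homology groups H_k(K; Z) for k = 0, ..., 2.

Take the total order v_0 < v_1 < v_2 < v_3 < v_4 < v_5 < v_6 on the vertex set. Then K (dimension 2) consists of the simplices:

  0-simplices (7): [v_0], [v_1], [v_2], [v_3], [v_4], [v_5], [v_6]
  1-simplices (21): (21 of them)
  2-simplices (14): (14 of them)

giving chain groups C_0 ≅ Z^7, C_1 ≅ Z^21, C_2 ≅ Z^14.

Boundary ∂_1: C_1 → C_0 is given by ∂[p,q] = [q] − [p]. For instance
  ∂[v_1,v_5] = [v_5] − [v_1].
The 7×21 boundary matrix has rank 6 and Smith normal form diag(1,1,1,1,1,1).

The boundary map ∂_2: C_2 → C_1 sends each 2-simplex [p,q,r] to [q,r] − [p,r] + [p,q]. For instance
  ∂[v_2,v_3,v_6] = [v_3,v_6] − [v_2,v_6] + [v_2,v_3],
  ∂[v_3,v_4,v_5] = [v_4,v_5] − [v_3,v_5] + [v_3,v_4].
The resulting 21×14 matrix has rank 13, and its Smith normal form has invariant factors (1,1,1,1,1,1,1,1,1,1,1,1,1).

From H_k ≅ ker(∂_k) / im(∂_{k+1}) we obtain:

  H_0: rank C_0 − rank ∂_1 = 7 − 6 = 1, and the invariant factors of ∂_1 are all 1, so H_0 ≅ Z.
  H_1: rank ker ∂_1 − rank ∂_2 = (21 − 6) − 13 = 2, and the invariant factors of ∂_2 are all 1, so H_1 ≅ Z^2.
  H_2: rank ker ∂_2 − rank ∂_3 = (14 − 13) − 0 = 1, and there is no ∂_3, so H_2 ≅ Z.

H_0 = Z,  H_1 = Z^2,  H_2 = Z.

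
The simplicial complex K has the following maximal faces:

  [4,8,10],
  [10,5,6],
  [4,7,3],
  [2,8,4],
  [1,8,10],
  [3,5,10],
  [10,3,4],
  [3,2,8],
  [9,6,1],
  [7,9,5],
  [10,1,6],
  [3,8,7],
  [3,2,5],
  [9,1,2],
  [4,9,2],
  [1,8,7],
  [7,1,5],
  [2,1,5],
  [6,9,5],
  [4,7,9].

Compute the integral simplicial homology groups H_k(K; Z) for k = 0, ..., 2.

K has 10 vertices, 30 edges, 20 triangles.
rank ∂_0 = 0, rank ∂_1 = 9 ⇒ b_0 = 10 − 0 − 9 = 1; all invariant factors of ∂_1 are 1 so no torsion. So H_0 = Z.
rank ∂_1 = 9, rank ∂_2 = 20 ⇒ b_1 = 30 − 9 − 20 = 1; ∂_2 has invariant factor(s) [2] giving torsion. So H_1 = Z ⊕ Z/2.
rank ∂_2 = 20, rank ∂_3 = 0 ⇒ b_2 = 20 − 20 − 0 = 0. So H_2 = 0.

H_0 ≅ Z,  H_1 ≅ Z ⊕ Z/2,  H_2 = 0.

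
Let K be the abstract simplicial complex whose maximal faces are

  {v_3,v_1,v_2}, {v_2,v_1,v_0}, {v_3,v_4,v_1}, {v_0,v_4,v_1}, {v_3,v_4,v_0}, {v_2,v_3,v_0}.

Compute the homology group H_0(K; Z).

Order the vertices as v_0 < v_1 < v_2 < v_3 < v_4. Listing each simplex with vertices in this order, K has dimension 2 with simplices:

  0-simplices (5): [v_0], [v_1], [v_2], [v_3], [v_4]
  1-simplices (9): [v_0,v_1], [v_0,v_2], [v_0,v_3], [v_0,v_4], [v_1,v_2], [v_1,v_3], [v_1,v_4], [v_2,v_3], [v_3,v_4]
  2-simplices (6): [v_0,v_1,v_2], [v_0,v_1,v_4], [v_0,v_2,v_3], [v_0,v_3,v_4], [v_1,v_2,v_3], [v_1,v_3,v_4]

giving chain groups C_0 ≅ Z^5, C_1 ≅ Z^9, C_2 ≅ Z^6.

Boundary ∂_1: C_1 → C_0 maps an edge to its endpoints' difference, ∂[p,q] = q − p. For instance
  ∂[v_3,v_4] = [v_4] − [v_3].
This gives a 5×9 integer matrix of rank 4; reducing to Smith normal form yields diagonal entries (1,1,1,1).

Boundary ∂_2: C_2 → C_1 sends each 2-simplex [p,q,r] to [q,r] − [p,r] + [p,q]. For instance
  ∂[v_0,v_1,v_2] = [v_1,v_2] − [v_0,v_2] + [v_0,v_1],
  ∂[v_1,v_2,v_3] = [v_2,v_3] − [v_1,v_3] + [v_1,v_2].
This gives a 9×6 integer matrix of rank 5; reducing to Smith normal form yields diagonal entries (1,1,1,1,1).

Computing H_k = (kernel of ∂_k) / (image of ∂_{k+1}):

  H_0: rank C_0 − rank ∂_1 = 5 − 4 = 1, and the invariant factors of ∂_1 are all 1, so H_0 ≅ Z.

(K is a triangulation of the 2-sphere S^2.)

H_0 ≅ Z.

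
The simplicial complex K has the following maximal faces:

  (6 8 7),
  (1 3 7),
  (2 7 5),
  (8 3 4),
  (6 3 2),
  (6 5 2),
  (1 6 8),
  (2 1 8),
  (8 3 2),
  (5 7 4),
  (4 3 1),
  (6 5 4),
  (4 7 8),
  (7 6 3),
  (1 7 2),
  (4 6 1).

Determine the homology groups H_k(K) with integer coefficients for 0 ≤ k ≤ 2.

K has 8 vertices, 24 edges, 16 triangles.
rank ∂_0 = 0, rank ∂_1 = 7 ⇒ b_0 = 8 − 0 − 7 = 1; all invariant factors of ∂_1 are 1 so no torsion. So H_0 = Z.
rank ∂_1 = 7, rank ∂_2 = 15 ⇒ b_1 = 24 − 7 − 15 = 2; all invariant factors of ∂_2 are 1 so no torsion. So H_1 = Z^2.
rank ∂_2 = 15, rank ∂_3 = 0 ⇒ b_2 = 16 − 15 − 0 = 1. So H_2 = Z.

H_0 ≅ Z,  H_1 ≅ Z^2,  H_2 ≅ Z.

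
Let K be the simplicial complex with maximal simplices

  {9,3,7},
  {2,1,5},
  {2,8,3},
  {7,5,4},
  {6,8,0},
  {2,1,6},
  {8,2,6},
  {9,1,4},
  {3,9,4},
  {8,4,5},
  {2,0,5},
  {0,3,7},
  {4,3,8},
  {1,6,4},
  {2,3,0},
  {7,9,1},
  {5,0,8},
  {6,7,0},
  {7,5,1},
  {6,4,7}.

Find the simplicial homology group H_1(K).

Fix the vertex order 0 < 1 < 2 < 3 < 4 < 5 < 6 < 7 < 8 < 9 and write every simplex with vertices in increasing order. Then dim K = 2 and the simplices of K are:

  0-simplices (10): [0], [1], [2], [3], [4], [5], [6], [7], [8], [9]
  1-simplices (30): (30 of them)
  2-simplices (20): (20 of them)

giving chain groups C_0 ≅ Z^10, C_1 ≅ Z^30, C_2 ≅ Z^20.

The boundary map ∂_1: C_1 → C_0 sends each edge [p,q] (with p < q) to q − p. For instance
  ∂[2,8] = [8] − [2].
As a 10×30 matrix over Z this has rank 9, with invariant factors (1,1,1,1,1,1,1,1,1).

The boundary map ∂_2: C_2 → C_1 sends each 2-simplex [p,q,r] to [q,r] − [p,r] + [p,q]. For instance
  ∂[1,7,9] = [7,9] − [1,9] + [1,7],
  ∂[3,4,8] = [4,8] − [3,8] + [3,4].
The 30×20 boundary matrix has rank 20 and Smith normal form diag(1,1,1,1,1,1,1,1,1,1,1,1,1,1,1,1,1,1,1,2).

From H_k ≅ ker(∂_k) / im(∂_{k+1}) we obtain:

  H_1: rank ker ∂_1 − rank ∂_2 = (30 − 9) − 20 = 1, and ∂_2 has invariant factor 2 > 1, so H_1 = Z ⊕ Z_2.

H_1 = Z ⊕ Z_2.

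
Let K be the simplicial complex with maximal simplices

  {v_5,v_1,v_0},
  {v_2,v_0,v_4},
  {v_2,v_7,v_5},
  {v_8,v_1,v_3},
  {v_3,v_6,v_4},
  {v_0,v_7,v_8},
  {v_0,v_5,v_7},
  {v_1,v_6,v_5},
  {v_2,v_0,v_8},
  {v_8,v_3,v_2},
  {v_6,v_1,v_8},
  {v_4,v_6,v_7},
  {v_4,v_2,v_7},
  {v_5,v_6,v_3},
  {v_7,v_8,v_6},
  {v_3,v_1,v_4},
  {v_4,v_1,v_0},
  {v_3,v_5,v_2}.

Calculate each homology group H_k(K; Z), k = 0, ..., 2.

H_0 = Z,  H_1 = Z ⊕ Z/2,  H_2 = 0.

Take the total order v_0 < v_1 < v_2 < v_3 < v_4 < v_5 < v_6 < v_7 < v_8 on the vertex set. Then K (dimension 2) consists of the simplices:

  0-simplices (9): [v_0], [v_1], [v_2], [v_3], [v_4], [v_5], [v_6], [v_7], [v_8]
  1-simplices (27): (27 of them)
  2-simplices (18): (18 of them)

so the chain groups are C_0 ≅ Z^9, C_1 ≅ Z^27, C_2 ≅ Z^18.

The boundary map ∂_1: C_1 → C_0 sends each edge [p,q] (with p < q) to q − p.
The 9×27 boundary matrix has rank 8 and Smith normal form diag(1,1,1,1,1,1,1,1).

Boundary ∂_2: C_2 → C_1 acts by ∂[p,q,r] = [q,r] − [p,r] + [p,q]. For instance
  ∂[v_0,v_1,v_4] = [v_1,v_4] − [v_0,v_4] + [v_0,v_1],
  ∂[v_2,v_3,v_5] = [v_3,v_5] − [v_2,v_5] + [v_2,v_3].
The resulting 27×18 matrix has rank 18, and its Smith normal form has invariant factors (1,1,1,1,1,1,1,1,1,1,1,1,1,1,1,1,1,2).

Computing H_k = (kernel of ∂_k) / (image of ∂_{k+1}):

  H_0: rank C_0 − rank ∂_1 = 9 − 8 = 1, and the invariant factors of ∂_1 are all 1, so H_0 = Z.
  H_1: rank ker ∂_1 − rank ∂_2 = (27 − 8) − 18 = 1, and ∂_2 has invariant factor 2 > 1, so H_1 = Z ⊕ Z/2.
  H_2: rank ker ∂_2 − rank ∂_3 = (18 − 18) − 0 = 0, and there is no ∂_3, so H_2 = 0.

As a check, the Euler characteristic is 9 − 27 + 18 = 0, which agrees with 1 − 1 + 0 = 0.
(K is a triangulation of the Klein bottle.)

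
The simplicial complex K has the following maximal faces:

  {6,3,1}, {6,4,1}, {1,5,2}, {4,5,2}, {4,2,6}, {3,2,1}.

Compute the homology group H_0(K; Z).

Take the total order 1 < 2 < 3 < 4 < 5 < 6 on the vertex set. Then K (dimension 2) consists of the simplices:

  0-simplices (6): [1], [2], [3], [4], [5], [6]
  1-simplices (12): [1,2], [1,3], [1,4], [1,5], [1,6], [2,3], [2,4], [2,5], [2,6], [3,6], [4,5], [4,6]
  2-simplices (6): [1,2,3], [1,2,5], [1,3,6], [1,4,6], [2,4,5], [2,4,6]

giving chain groups C_0 ≅ Z^6, C_1 ≅ Z^12, C_2 ≅ Z^6.

∂_1: C_1 → C_0 maps an edge to its endpoints' difference, ∂[p,q] = q − p. For instance
  ∂[1,4] = [4] − [1].
This gives a 6×12 integer matrix of rank 5; reducing to Smith normal form yields diagonal entries (1,1,1,1,1).

Boundary ∂_2: C_2 → C_1 acts by ∂[p,q,r] = [q,r] − [p,r] + [p,q]. For instance
  ∂[1,2,5] = [2,5] − [1,5] + [1,2],
  ∂[2,4,5] = [4,5] − [2,5] + [2,4].
This gives a 12×6 integer matrix of rank 6; reducing to Smith normal form yields diagonal entries (1,1,1,1,1,1).

Computing H_k = (kernel of ∂_k) / (image of ∂_{k+1}):

  H_0: rank C_0 − rank ∂_1 = 6 − 5 = 1, and the invariant factors of ∂_1 are all 1, so H_0 ≅ Z.

(K is a triangulation of the cylinder S^1 x I.)

H_0 = Z.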